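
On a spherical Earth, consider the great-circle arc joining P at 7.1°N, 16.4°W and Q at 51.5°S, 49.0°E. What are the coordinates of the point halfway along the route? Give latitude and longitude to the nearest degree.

Write both endpoints as unit vectors p₁, p₂ with components (cos φ cos λ, cos φ sin λ, sin φ).
The central angle between the endpoints is δ = arccos(p₁·p₂) ≈ 1.410 rad (80.8°).
Interpolate at f = 1/2 with slerp weights a = sin((1−f)δ)/sin δ ≈ 0.656, b = sin(fδ)/sin δ ≈ 0.656.
p = a·p₁ + b·p₂ ≈ (0.893, 0.124, -0.433); φ = arcsin(p_z) ≈ -25.63°, λ = atan2(p_y, p_x) ≈ 7.94°.

≈ 26°S, 8°E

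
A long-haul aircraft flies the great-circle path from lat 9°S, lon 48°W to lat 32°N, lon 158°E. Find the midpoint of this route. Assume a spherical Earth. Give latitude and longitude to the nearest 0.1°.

≈ lat 40.7°N, lon 106.8°W

Convert each endpoint to a unit vector on the sphere (x = cos φ cos λ, y = cos φ sin λ, z = sin φ).
The central angle between the endpoints is δ = arccos(p₁·p₂) ≈ 2.560 rad (146.7°).
Interpolate at f = 1/2 with slerp weights a = sin((1−f)δ)/sin δ ≈ 1.745, b = sin(fδ)/sin δ ≈ 1.745.
p = a·p₁ + b·p₂ ≈ (-0.219, -0.726, 0.652); φ = arcsin(p_z) ≈ 40.66°, λ = atan2(p_y, p_x) ≈ -106.76°.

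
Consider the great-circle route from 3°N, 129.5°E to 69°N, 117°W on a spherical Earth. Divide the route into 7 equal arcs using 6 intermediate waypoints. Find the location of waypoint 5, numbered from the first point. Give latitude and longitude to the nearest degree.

≈ 63°N, 173°E

Write both endpoints as unit vectors p₁, p₂ with components (cos φ cos λ, cos φ sin λ, sin φ).
The central angle between the endpoints is δ = arccos(p₁·p₂) ≈ 1.665 rad (95.4°).
Interpolate at f = 5/7 with slerp weights a = sin((1−f)δ)/sin δ ≈ 0.460, b = sin(fδ)/sin δ ≈ 0.932.
p = a·p₁ + b·p₂ ≈ (-0.444, 0.057, 0.894); φ = arcsin(p_z) ≈ 63.42°, λ = atan2(p_y, p_x) ≈ 172.71°.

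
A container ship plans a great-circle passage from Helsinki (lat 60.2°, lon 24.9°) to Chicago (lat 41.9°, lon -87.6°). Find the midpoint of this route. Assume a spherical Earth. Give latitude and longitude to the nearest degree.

≈ lat 65°, lon -48°

From cos δ = sin φ₁ sin φ₂ + cos φ₁ cos φ₂ cos Δλ, the central angle is δ ≈ 1.117 rad (64.0°).
Interpolate at f = 1/2 with slerp weights a = sin((1−f)δ)/sin δ ≈ 0.590, b = sin(fδ)/sin δ ≈ 0.590.
p = a·p₁ + b·p₂ ≈ (0.284, -0.315, 0.905); φ = arcsin(p_z) ≈ 64.89°, λ = atan2(p_y, p_x) ≈ -47.96°.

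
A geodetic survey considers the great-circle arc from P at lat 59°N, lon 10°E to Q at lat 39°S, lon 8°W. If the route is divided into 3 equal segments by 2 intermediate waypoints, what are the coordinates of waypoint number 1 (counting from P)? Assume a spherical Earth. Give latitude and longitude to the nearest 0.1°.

≈ lat 26.5°N, lon 1.5°E

Write both endpoints as unit vectors p₁, p₂ with components (cos φ cos λ, cos φ sin λ, sin φ).
The central angle between the endpoints is δ = arccos(p₁·p₂) ≈ 1.730 rad (99.1°).
Interpolate at f = 1/3 with slerp weights a = sin((1−f)δ)/sin δ ≈ 0.926, b = sin(fδ)/sin δ ≈ 0.552.
p = a·p₁ + b·p₂ ≈ (0.895, 0.023, 0.446); φ = arcsin(p_z) ≈ 26.49°, λ = atan2(p_y, p_x) ≈ 1.48°.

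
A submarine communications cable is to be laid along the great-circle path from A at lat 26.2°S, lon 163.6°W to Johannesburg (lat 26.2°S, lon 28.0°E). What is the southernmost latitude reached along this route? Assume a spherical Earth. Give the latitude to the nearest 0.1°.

The great circle lies in the plane with unit normal n̂ = (p₁ × p₂)/|p₁ × p₂|.
Here n̂_z ≈ -0.201; the vertex latitude is φ_max = arccos|n̂_z| ≈ 78.4°.
Check via Clairaut: cos φ_max = |cos φ₁| · sin C = cos(26.2°)·sin(167.0°) ≈ 0.201, again giving ≈ 78.4°.

≈ 78.4°S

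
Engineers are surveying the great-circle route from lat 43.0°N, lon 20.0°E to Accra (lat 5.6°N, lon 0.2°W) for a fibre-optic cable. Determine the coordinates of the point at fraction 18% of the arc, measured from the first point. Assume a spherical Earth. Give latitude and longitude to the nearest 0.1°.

Convert each endpoint to a unit vector on the sphere (x = cos φ cos λ, y = cos φ sin λ, z = sin φ).
The central angle between the endpoints is δ = arccos(p₁·p₂) ≈ 0.723 rad (41.4°).
Interpolate at f = 0.18 with slerp weights a = sin((1−f)δ)/sin δ ≈ 0.844, b = sin(fδ)/sin δ ≈ 0.196.
p = a·p₁ + b·p₂ ≈ (0.776, 0.211, 0.595); φ = arcsin(p_z) ≈ 36.52°, λ = atan2(p_y, p_x) ≈ 15.19°.

≈ lat 36.5°N, lon 15.2°E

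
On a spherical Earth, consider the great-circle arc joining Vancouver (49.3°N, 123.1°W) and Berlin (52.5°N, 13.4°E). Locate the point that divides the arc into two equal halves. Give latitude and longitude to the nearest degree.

≈ 73°N, 60°W

Write both endpoints as unit vectors p₁, p₂ with components (cos φ cos λ, cos φ sin λ, sin φ).
The central angle between the endpoints is δ = arccos(p₁·p₂) ≈ 1.252 rad (71.7°).
Interpolate at f = 1/2 with slerp weights a = sin((1−f)δ)/sin δ ≈ 0.617, b = sin(fδ)/sin δ ≈ 0.617.
p = a·p₁ + b·p₂ ≈ (0.146, -0.250, 0.957); φ = arcsin(p_z) ≈ 73.18°, λ = atan2(p_y, p_x) ≈ -59.77°.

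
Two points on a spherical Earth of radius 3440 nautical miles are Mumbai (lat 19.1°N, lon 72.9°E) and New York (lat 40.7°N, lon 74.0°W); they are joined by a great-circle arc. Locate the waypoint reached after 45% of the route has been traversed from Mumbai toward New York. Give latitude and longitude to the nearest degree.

≈ lat 59°N, lon 30°E

Write both endpoints as unit vectors p₁, p₂ with components (cos φ cos λ, cos φ sin λ, sin φ).
The central angle between the endpoints is δ = arccos(p₁·p₂) ≈ 1.968 rad (112.8°).
Interpolate at f = 0.45 with slerp weights a = sin((1−f)δ)/sin δ ≈ 0.958, b = sin(fδ)/sin δ ≈ 0.840.
p = a·p₁ + b·p₂ ≈ (0.442, 0.253, 0.861); φ = arcsin(p_z) ≈ 59.41°, λ = atan2(p_y, p_x) ≈ 29.81°.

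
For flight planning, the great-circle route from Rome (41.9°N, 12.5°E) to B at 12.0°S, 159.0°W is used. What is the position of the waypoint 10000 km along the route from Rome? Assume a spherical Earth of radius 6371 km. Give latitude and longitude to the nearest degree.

≈ 46°N, 144°W

Write both endpoints as unit vectors p₁, p₂ with components (cos φ cos λ, cos φ sin λ, sin φ).
The central angle between the endpoints is δ = arccos(p₁·p₂) ≈ 2.604 rad (149.2°). The total great-circle distance is δ·R ≈ 2.604 × 6371 ≈ 16590 km, so the target fraction is f = 10000/16590 ≈ 0.603.
Interpolate at f ≈ 0.603 with slerp weights a = sin((1−f)δ)/sin δ ≈ 1.678, b = sin(fδ)/sin δ ≈ 1.953.
p = a·p₁ + b·p₂ ≈ (-0.564, -0.414, 0.715); φ = arcsin(p_z) ≈ 45.63°, λ = atan2(p_y, p_x) ≈ -143.69°.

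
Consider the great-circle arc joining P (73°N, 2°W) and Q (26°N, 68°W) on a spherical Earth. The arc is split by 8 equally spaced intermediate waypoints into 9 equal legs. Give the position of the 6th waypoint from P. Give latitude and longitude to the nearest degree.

≈ (44°N, 60°W)

Write both endpoints as unit vectors p₁, p₂ with components (cos φ cos λ, cos φ sin λ, sin φ).
The central angle between the endpoints is δ = arccos(p₁·p₂) ≈ 1.017 rad (58.3°).
Interpolate at f = 6/9 with slerp weights a = sin((1−f)δ)/sin δ ≈ 0.391, b = sin(fδ)/sin δ ≈ 0.737.
p = a·p₁ + b·p₂ ≈ (0.363, -0.619, 0.697); φ = arcsin(p_z) ≈ 44.20°, λ = atan2(p_y, p_x) ≈ -59.63°.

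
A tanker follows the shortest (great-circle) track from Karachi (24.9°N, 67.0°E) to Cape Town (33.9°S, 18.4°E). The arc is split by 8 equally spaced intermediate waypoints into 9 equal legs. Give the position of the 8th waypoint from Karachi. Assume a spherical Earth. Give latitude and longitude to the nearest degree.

Convert each endpoint to a unit vector on the sphere (x = cos φ cos λ, y = cos φ sin λ, z = sin φ).
The central angle between the endpoints is δ = arccos(p₁·p₂) ≈ 1.305 rad (74.7°).
Interpolate at f = 8/9 with slerp weights a = sin((1−f)δ)/sin δ ≈ 0.150, b = sin(fδ)/sin δ ≈ 0.950.
p = a·p₁ + b·p₂ ≈ (0.801, 0.374, -0.467); φ = arcsin(p_z) ≈ -27.83°, λ = atan2(p_y, p_x) ≈ 25.01°.

≈ 28°S, 25°E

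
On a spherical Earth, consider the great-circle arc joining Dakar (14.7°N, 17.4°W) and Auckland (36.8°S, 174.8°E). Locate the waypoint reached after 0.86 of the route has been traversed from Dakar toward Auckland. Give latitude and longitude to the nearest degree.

≈ 55°S, 167°W

Convert each endpoint to a unit vector on the sphere (x = cos φ cos λ, y = cos φ sin λ, z = sin φ).
The central angle between the endpoints is δ = arccos(p₁·p₂) ≈ 2.712 rad (155.4°).
Interpolate at f = 0.86 with slerp weights a = sin((1−f)δ)/sin δ ≈ 0.889, b = sin(fδ)/sin δ ≈ 1.737.
p = a·p₁ + b·p₂ ≈ (-0.564, -0.131, -0.815); φ = arcsin(p_z) ≈ -54.58°, λ = atan2(p_y, p_x) ≈ -166.92°.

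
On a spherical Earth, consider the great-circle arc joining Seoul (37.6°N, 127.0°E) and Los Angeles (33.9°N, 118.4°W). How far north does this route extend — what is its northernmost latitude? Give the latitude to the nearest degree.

≈ 53°N

The great circle lies in the plane with unit normal n̂ = (p₁ × p₂)/|p₁ × p₂|.
Here n̂_z ≈ +0.599; the vertex latitude is φ_max = arccos|n̂_z| ≈ 53.2°.
Check via Clairaut: cos φ_max = |cos φ₁| · sin C = cos(37.6°)·sin(49.1°) ≈ 0.599, again giving ≈ 53.2°.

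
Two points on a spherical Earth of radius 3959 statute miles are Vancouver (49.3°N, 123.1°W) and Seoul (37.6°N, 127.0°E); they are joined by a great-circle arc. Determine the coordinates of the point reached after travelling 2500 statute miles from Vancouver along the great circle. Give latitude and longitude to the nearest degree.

≈ (59°N, 175°E)

Convert each endpoint to a unit vector on the sphere (x = cos φ cos λ, y = cos φ sin λ, z = sin φ).
The central angle between the endpoints is δ = arccos(p₁·p₂) ≈ 1.280 rad (73.3°). The total great-circle distance is δ·R ≈ 1.280 × 3959 ≈ 5068 mi, so the target fraction is f = 2500/5068 ≈ 0.493.
Interpolate at f ≈ 0.493 with slerp weights a = sin((1−f)δ)/sin δ ≈ 0.630, b = sin(fδ)/sin δ ≈ 0.616.
p = a·p₁ + b·p₂ ≈ (-0.518, 0.045, 0.854); φ = arcsin(p_z) ≈ 58.65°, λ = atan2(p_y, p_x) ≈ 174.98°.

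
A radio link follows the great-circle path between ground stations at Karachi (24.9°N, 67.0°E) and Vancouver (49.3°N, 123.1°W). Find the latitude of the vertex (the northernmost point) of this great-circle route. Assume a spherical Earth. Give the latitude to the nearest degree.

The great circle lies in the plane with unit normal n̂ = (p₁ × p₂)/|p₁ × p₂|.
Here n̂_z ≈ +0.108; the vertex latitude is φ_max = arccos|n̂_z| ≈ 83.8°.

≈ 84°N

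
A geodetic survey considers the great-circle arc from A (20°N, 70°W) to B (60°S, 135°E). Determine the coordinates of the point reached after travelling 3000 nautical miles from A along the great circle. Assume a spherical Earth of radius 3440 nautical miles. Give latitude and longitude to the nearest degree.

≈ (28°S, 85°W)

Convert each endpoint to a unit vector on the sphere (x = cos φ cos λ, y = cos φ sin λ, z = sin φ).
The central angle between the endpoints is δ = arccos(p₁·p₂) ≈ 2.378 rad (136.2°). The total great-circle distance is δ·R ≈ 2.378 × 3440 ≈ 8179 nmi, so the target fraction is f = 3000/8179 ≈ 0.367.
Interpolate at f ≈ 0.367 with slerp weights a = sin((1−f)δ)/sin δ ≈ 1.442, b = sin(fδ)/sin δ ≈ 1.107.
p = a·p₁ + b·p₂ ≈ (0.072, -0.882, -0.465); φ = arcsin(p_z) ≈ -27.72°, λ = atan2(p_y, p_x) ≈ -85.32°.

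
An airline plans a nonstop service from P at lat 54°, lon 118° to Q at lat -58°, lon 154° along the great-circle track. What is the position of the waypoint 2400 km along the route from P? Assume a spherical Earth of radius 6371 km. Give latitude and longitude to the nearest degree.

≈ lat 33°, lon 127°

Convert each endpoint to a unit vector on the sphere (x = cos φ cos λ, y = cos φ sin λ, z = sin φ).
The central angle between the endpoints is δ = arccos(p₁·p₂) ≈ 2.020 rad (115.7°). The total great-circle distance is δ·R ≈ 2.020 × 6371 ≈ 12868 km, so the target fraction is f = 2400/12868 ≈ 0.187.
Interpolate at f ≈ 0.187 with slerp weights a = sin((1−f)δ)/sin δ ≈ 1.107, b = sin(fδ)/sin δ ≈ 0.408.
p = a·p₁ + b·p₂ ≈ (-0.500, 0.669, 0.549); φ = arcsin(p_z) ≈ 33.33°, λ = atan2(p_y, p_x) ≈ 126.76°.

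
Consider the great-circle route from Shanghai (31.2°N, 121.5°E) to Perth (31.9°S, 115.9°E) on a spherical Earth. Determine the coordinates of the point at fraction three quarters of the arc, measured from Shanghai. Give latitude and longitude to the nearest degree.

From cos δ = sin φ₁ sin φ₂ + cos φ₁ cos φ₂ cos Δλ, the central angle is δ ≈ 1.105 rad (63.3°).
Interpolate at f = 3/4 with slerp weights a = sin((1−f)δ)/sin δ ≈ 0.305, b = sin(fδ)/sin δ ≈ 0.825.
p = a·p₁ + b·p₂ ≈ (-0.442, 0.853, -0.278); φ = arcsin(p_z) ≈ -16.13°, λ = atan2(p_y, p_x) ≈ 117.42°.

≈ 16°S, 117°E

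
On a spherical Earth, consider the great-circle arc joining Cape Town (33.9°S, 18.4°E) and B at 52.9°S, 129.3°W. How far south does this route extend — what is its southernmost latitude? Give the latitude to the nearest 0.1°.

The great circle lies in the plane with unit normal n̂ = (p₁ × p₂)/|p₁ × p₂|.
Here n̂_z ≈ -0.268; the vertex latitude is φ_max = arccos|n̂_z| ≈ 74.5°.
Check via Clairaut: cos φ_max = |cos φ₁| · sin C = cos(33.9°)·sin(161.2°) ≈ 0.268, again giving ≈ 74.5°.

≈ 74.5°S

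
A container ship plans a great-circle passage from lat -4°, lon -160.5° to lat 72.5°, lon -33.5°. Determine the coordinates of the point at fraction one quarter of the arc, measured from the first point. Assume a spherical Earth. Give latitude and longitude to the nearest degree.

≈ lat 21°, lon -154°

Convert each endpoint to a unit vector on the sphere (x = cos φ cos λ, y = cos φ sin λ, z = sin φ).
The central angle between the endpoints is δ = arccos(p₁·p₂) ≈ 1.820 rad (104.3°).
Interpolate at f = 1/4 with slerp weights a = sin((1−f)δ)/sin δ ≈ 1.010, b = sin(fδ)/sin δ ≈ 0.454.
p = a·p₁ + b·p₂ ≈ (-0.836, -0.412, 0.362); φ = arcsin(p_z) ≈ 21.23°, λ = atan2(p_y, p_x) ≈ -153.79°.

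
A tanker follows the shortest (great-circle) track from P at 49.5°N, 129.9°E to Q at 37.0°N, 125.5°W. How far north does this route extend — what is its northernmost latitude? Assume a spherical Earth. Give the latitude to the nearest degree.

≈ 58°N

The great circle lies in the plane with unit normal n̂ = (p₁ × p₂)/|p₁ × p₂|.
Here n̂_z ≈ +0.531; the vertex latitude is φ_max = arccos|n̂_z| ≈ 57.9°.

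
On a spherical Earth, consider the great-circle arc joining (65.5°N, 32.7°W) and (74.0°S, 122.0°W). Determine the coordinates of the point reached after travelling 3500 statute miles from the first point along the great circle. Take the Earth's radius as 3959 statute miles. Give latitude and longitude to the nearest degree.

The haversine formula gives a central angle δ ≈ 2.633 rad (150.8°) between the endpoints. The total great-circle distance is δ·R ≈ 2.633 × 3959 ≈ 10423 mi, so the target fraction is f = 3500/10423 ≈ 0.336.
Interpolate at f ≈ 0.336 with slerp weights a = sin((1−f)δ)/sin δ ≈ 2.020, b = sin(fδ)/sin δ ≈ 1.587.
p = a·p₁ + b·p₂ ≈ (0.473, -0.824, 0.312); φ = arcsin(p_z) ≈ 18.21°, λ = atan2(p_y, p_x) ≈ -60.12°.

≈ (18°N, 60°W)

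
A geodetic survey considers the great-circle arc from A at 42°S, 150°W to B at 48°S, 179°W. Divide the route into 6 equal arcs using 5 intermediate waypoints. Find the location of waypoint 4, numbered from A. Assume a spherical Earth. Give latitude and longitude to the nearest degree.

The haversine formula gives a central angle δ ≈ 0.370 rad (21.2°) between the endpoints.
Interpolate at f = 4/6 with slerp weights a = sin((1−f)δ)/sin δ ≈ 0.340, b = sin(fδ)/sin δ ≈ 0.675.
p = a·p₁ + b·p₂ ≈ (-0.671, -0.134, -0.729); φ = arcsin(p_z) ≈ -46.84°, λ = atan2(p_y, p_x) ≈ -168.68°.

≈ 47°S, 169°W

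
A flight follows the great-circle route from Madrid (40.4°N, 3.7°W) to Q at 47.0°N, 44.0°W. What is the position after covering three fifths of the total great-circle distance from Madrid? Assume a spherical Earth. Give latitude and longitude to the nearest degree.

≈ 46°N, 27°W

The haversine formula gives a central angle δ ≈ 0.515 rad (29.5°) between the endpoints.
Interpolate at f = 3/5 with slerp weights a = sin((1−f)δ)/sin δ ≈ 0.415, b = sin(fδ)/sin δ ≈ 0.617.
p = a·p₁ + b·p₂ ≈ (0.619, -0.313, 0.721); φ = arcsin(p_z) ≈ 46.12°, λ = atan2(p_y, p_x) ≈ -26.84°.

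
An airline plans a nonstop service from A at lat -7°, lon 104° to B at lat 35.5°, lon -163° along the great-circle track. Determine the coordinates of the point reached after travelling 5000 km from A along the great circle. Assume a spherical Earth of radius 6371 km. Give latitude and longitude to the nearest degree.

Write both endpoints as unit vectors p₁, p₂ with components (cos φ cos λ, cos φ sin λ, sin φ).
The central angle between the endpoints is δ = arccos(p₁·p₂) ≈ 1.684 rad (96.5°). The total great-circle distance is δ·R ≈ 1.684 × 6371 ≈ 10729 km, so the target fraction is f = 5000/10729 ≈ 0.466.
Interpolate at f ≈ 0.466 with slerp weights a = sin((1−f)δ)/sin δ ≈ 0.788, b = sin(fδ)/sin δ ≈ 0.711.
p = a·p₁ + b·p₂ ≈ (-0.743, 0.590, 0.317); φ = arcsin(p_z) ≈ 18.48°, λ = atan2(p_y, p_x) ≈ 141.57°.

≈ lat 18°, lon 142°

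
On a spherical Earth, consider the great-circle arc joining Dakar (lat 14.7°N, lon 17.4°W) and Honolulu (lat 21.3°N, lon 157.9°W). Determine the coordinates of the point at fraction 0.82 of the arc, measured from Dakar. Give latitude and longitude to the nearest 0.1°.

Convert each endpoint to a unit vector on the sphere (x = cos φ cos λ, y = cos φ sin λ, z = sin φ).
The central angle between the endpoints is δ = arccos(p₁·p₂) ≈ 2.218 rad (127.1°).
Interpolate at f = 0.82 with slerp weights a = sin((1−f)δ)/sin δ ≈ 0.487, b = sin(fδ)/sin δ ≈ 1.215.
p = a·p₁ + b·p₂ ≈ (-0.599, -0.567, 0.565); φ = arcsin(p_z) ≈ 34.41°, λ = atan2(p_y, p_x) ≈ -136.58°.

≈ lat 34.4°N, lon 136.6°W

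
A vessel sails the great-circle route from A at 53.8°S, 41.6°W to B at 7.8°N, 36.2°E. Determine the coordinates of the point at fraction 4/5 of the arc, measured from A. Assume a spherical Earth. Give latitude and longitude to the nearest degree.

≈ 7°S, 26°E

Convert each endpoint to a unit vector on the sphere (x = cos φ cos λ, y = cos φ sin λ, z = sin φ).
The central angle between the endpoints is δ = arccos(p₁·p₂) ≈ 1.557 rad (89.2°).
Interpolate at f = 4/5 with slerp weights a = sin((1−f)δ)/sin δ ≈ 0.306, b = sin(fδ)/sin δ ≈ 0.948.
p = a·p₁ + b·p₂ ≈ (0.893, 0.434, -0.119); φ = arcsin(p_z) ≈ -6.81°, λ = atan2(p_y, p_x) ≈ 25.94°.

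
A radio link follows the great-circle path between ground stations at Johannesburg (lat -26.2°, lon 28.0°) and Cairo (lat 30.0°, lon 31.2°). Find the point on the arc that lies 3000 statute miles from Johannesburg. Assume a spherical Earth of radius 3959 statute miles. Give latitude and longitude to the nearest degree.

≈ lat 17°, lon 30°

The haversine formula gives a central angle δ ≈ 0.982 rad (56.3°) between the endpoints. The total great-circle distance is δ·R ≈ 0.982 × 3959 ≈ 3889 mi, so the target fraction is f = 3000/3889 ≈ 0.771.
Interpolate at f ≈ 0.771 with slerp weights a = sin((1−f)δ)/sin δ ≈ 0.268, b = sin(fδ)/sin δ ≈ 0.826.
p = a·p₁ + b·p₂ ≈ (0.824, 0.483, 0.295); φ = arcsin(p_z) ≈ 17.15°, λ = atan2(p_y, p_x) ≈ 30.40°.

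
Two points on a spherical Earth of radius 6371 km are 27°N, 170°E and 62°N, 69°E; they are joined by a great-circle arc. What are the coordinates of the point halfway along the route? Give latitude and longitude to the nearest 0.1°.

From cos δ = sin φ₁ sin φ₂ + cos φ₁ cos φ₂ cos Δλ, the central angle is δ ≈ 1.244 rad (71.3°).
Interpolate at f = 1/2 with slerp weights a = sin((1−f)δ)/sin δ ≈ 0.615, b = sin(fδ)/sin δ ≈ 0.615.
p = a·p₁ + b·p₂ ≈ (-0.436, 0.365, 0.823); φ = arcsin(p_z) ≈ 55.34°, λ = atan2(p_y, p_x) ≈ 140.10°.

≈ 55.3°N, 140.1°E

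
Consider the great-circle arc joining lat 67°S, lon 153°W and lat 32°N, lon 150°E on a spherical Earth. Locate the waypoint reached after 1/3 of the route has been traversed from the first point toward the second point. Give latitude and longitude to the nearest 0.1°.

≈ lat 36.3°S, lon 174.0°E

Convert each endpoint to a unit vector on the sphere (x = cos φ cos λ, y = cos φ sin λ, z = sin φ).
The central angle between the endpoints is δ = arccos(p₁·p₂) ≈ 1.883 rad (107.9°).
Interpolate at f = 1/3 with slerp weights a = sin((1−f)δ)/sin δ ≈ 0.999, b = sin(fδ)/sin δ ≈ 0.617.
p = a·p₁ + b·p₂ ≈ (-0.801, 0.084, -0.593); φ = arcsin(p_z) ≈ -36.34°, λ = atan2(p_y, p_x) ≈ 173.98°.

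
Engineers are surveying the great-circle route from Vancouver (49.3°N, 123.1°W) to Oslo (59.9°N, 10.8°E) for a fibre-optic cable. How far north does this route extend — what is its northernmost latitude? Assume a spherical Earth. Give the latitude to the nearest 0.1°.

The great circle lies in the plane with unit normal n̂ = (p₁ × p₂)/|p₁ × p₂|.
Here n̂_z ≈ +0.261; the vertex latitude is φ_max = arccos|n̂_z| ≈ 74.9°.
Check via Clairaut: cos φ_max = |cos φ₁| · sin C = cos(49.3°)·sin(23.6°) ≈ 0.261, again giving ≈ 74.9°.

≈ 74.9°N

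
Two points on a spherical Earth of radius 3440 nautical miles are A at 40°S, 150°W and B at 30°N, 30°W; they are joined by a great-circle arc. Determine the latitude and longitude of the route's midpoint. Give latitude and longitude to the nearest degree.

Write both endpoints as unit vectors p₁, p₂ with components (cos φ cos λ, cos φ sin λ, sin φ).
The central angle between the endpoints is δ = arccos(p₁·p₂) ≈ 2.282 rad (130.8°).
Interpolate at f = 1/2 with slerp weights a = sin((1−f)δ)/sin δ ≈ 1.201, b = sin(fδ)/sin δ ≈ 1.201.
p = a·p₁ + b·p₂ ≈ (0.104, -0.980, -0.171); φ = arcsin(p_z) ≈ -9.87°, λ = atan2(p_y, p_x) ≈ -83.94°.

≈ 10°S, 84°W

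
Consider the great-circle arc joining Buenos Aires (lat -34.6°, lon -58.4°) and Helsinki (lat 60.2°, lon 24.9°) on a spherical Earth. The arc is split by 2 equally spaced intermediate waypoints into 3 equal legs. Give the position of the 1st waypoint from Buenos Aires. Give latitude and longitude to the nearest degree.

Write both endpoints as unit vectors p₁, p₂ with components (cos φ cos λ, cos φ sin λ, sin φ).
The central angle between the endpoints is δ = arccos(p₁·p₂) ≈ 2.032 rad (116.4°).
Interpolate at f = 1/3 with slerp weights a = sin((1−f)δ)/sin δ ≈ 1.091, b = sin(fδ)/sin δ ≈ 0.700.
p = a·p₁ + b·p₂ ≈ (0.786, -0.618, -0.012); φ = arcsin(p_z) ≈ -0.69°, λ = atan2(p_y, p_x) ≈ -38.19°.

≈ lat -1°, lon -38°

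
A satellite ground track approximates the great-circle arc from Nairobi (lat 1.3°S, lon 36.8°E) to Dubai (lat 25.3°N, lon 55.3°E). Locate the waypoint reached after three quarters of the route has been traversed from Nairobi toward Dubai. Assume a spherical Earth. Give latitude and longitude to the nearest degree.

≈ lat 19°N, lon 50°E

Write both endpoints as unit vectors p₁, p₂ with components (cos φ cos λ, cos φ sin λ, sin φ).
The central angle between the endpoints is δ = arccos(p₁·p₂) ≈ 0.560 rad (32.1°).
Interpolate at f = 3/4 with slerp weights a = sin((1−f)δ)/sin δ ≈ 0.263, b = sin(fδ)/sin δ ≈ 0.768.
p = a·p₁ + b·p₂ ≈ (0.605, 0.728, 0.322); φ = arcsin(p_z) ≈ 18.79°, λ = atan2(p_y, p_x) ≈ 50.25°.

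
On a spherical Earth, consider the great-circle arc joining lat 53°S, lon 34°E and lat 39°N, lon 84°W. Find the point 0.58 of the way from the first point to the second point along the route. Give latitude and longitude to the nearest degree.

≈ lat 4°S, lon 44°W

Convert each endpoint to a unit vector on the sphere (x = cos φ cos λ, y = cos φ sin λ, z = sin φ).
The central angle between the endpoints is δ = arccos(p₁·p₂) ≈ 2.378 rad (136.2°).
Interpolate at f = 0.58 with slerp weights a = sin((1−f)δ)/sin δ ≈ 1.215, b = sin(fδ)/sin δ ≈ 1.419.
p = a·p₁ + b·p₂ ≈ (0.722, -0.688, -0.078); φ = arcsin(p_z) ≈ -4.45°, λ = atan2(p_y, p_x) ≈ -43.62°.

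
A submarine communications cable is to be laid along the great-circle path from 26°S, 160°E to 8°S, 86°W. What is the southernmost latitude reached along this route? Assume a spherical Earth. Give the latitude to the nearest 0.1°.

≈ 31.5°S

The great circle lies in the plane with unit normal n̂ = (p₁ × p₂)/|p₁ × p₂|.
Here n̂_z ≈ +0.853; the vertex latitude is φ_max = arccos|n̂_z| ≈ 31.5°.
Check via Clairaut: cos φ_max = |cos φ₁| · sin C = cos(26.0°)·sin(108.4°) ≈ 0.853, again giving ≈ 31.5°.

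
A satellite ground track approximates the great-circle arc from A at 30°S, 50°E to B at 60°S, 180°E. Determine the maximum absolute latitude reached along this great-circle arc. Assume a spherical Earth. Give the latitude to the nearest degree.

The great circle lies in the plane with unit normal n̂ = (p₁ × p₂)/|p₁ × p₂|.
Here n̂_z ≈ +0.336; the vertex latitude is φ_max = arccos|n̂_z| ≈ 70.4°.

≈ 70°S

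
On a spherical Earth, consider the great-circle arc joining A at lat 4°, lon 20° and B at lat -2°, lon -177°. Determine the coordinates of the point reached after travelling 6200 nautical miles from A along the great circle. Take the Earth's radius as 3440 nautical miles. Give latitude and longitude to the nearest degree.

Write both endpoints as unit vectors p₁, p₂ with components (cos φ cos λ, cos φ sin λ, sin φ).
The central angle between the endpoints is δ = arccos(p₁·p₂) ≈ 2.843 rad (162.9°). The total great-circle distance is δ·R ≈ 2.843 × 3440 ≈ 9781 nmi, so the target fraction is f = 6200/9781 ≈ 0.634.
Interpolate at f ≈ 0.634 with slerp weights a = sin((1−f)δ)/sin δ ≈ 2.936, b = sin(fδ)/sin δ ≈ 3.311.
p = a·p₁ + b·p₂ ≈ (-0.553, 0.828, 0.089); φ = arcsin(p_z) ≈ 5.12°, λ = atan2(p_y, p_x) ≈ 123.72°.

≈ lat 5°, lon 124°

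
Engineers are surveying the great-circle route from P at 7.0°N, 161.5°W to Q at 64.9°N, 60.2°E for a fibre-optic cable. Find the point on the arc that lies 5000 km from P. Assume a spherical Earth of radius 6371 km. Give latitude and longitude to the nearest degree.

≈ 49°N, 180°E

From cos δ = sin φ₁ sin φ₂ + cos φ₁ cos φ₂ cos Δλ, the central angle is δ ≈ 1.776 rad (101.8°). The total great-circle distance is δ·R ≈ 1.776 × 6371 ≈ 11316 km, so the target fraction is f = 5000/11316 ≈ 0.442.
Interpolate at f ≈ 0.442 with slerp weights a = sin((1−f)δ)/sin δ ≈ 0.855, b = sin(fδ)/sin δ ≈ 0.722.
p = a·p₁ + b·p₂ ≈ (-0.652, -0.003, 0.758); φ = arcsin(p_z) ≈ 49.28°, λ = atan2(p_y, p_x) ≈ -179.69°.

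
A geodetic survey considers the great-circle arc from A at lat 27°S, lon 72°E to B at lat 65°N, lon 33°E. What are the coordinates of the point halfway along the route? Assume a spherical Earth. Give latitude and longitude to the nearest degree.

Write both endpoints as unit vectors p₁, p₂ with components (cos φ cos λ, cos φ sin λ, sin φ).
The central angle between the endpoints is δ = arccos(p₁·p₂) ≈ 1.690 rad (96.8°).
Interpolate at f = 1/2 with slerp weights a = sin((1−f)δ)/sin δ ≈ 0.753, b = sin(fδ)/sin δ ≈ 0.753.
p = a·p₁ + b·p₂ ≈ (0.474, 0.812, 0.341); φ = arcsin(p_z) ≈ 19.92°, λ = atan2(p_y, p_x) ≈ 59.70°.

≈ lat 20°N, lon 60°E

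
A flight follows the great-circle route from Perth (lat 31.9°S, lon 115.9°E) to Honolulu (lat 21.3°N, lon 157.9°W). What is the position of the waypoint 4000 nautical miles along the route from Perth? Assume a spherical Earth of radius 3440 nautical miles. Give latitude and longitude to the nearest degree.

The haversine formula gives a central angle δ ≈ 1.711 rad (98.0°) between the endpoints. The total great-circle distance is δ·R ≈ 1.711 × 3440 ≈ 5885 nmi, so the target fraction is f = 4000/5885 ≈ 0.680.
Interpolate at f ≈ 0.680 with slerp weights a = sin((1−f)δ)/sin δ ≈ 0.526, b = sin(fδ)/sin δ ≈ 0.927.
p = a·p₁ + b·p₂ ≈ (-0.995, 0.077, 0.059); φ = arcsin(p_z) ≈ 3.37°, λ = atan2(p_y, p_x) ≈ 175.58°.

≈ lat 3°N, lon 176°E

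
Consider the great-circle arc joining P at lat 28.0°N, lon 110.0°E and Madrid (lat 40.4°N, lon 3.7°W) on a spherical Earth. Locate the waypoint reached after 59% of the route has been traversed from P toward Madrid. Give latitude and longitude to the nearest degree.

The haversine formula gives a central angle δ ≈ 1.537 rad (88.1°) between the endpoints.
Interpolate at f = 0.59 with slerp weights a = sin((1−f)δ)/sin δ ≈ 0.590, b = sin(fδ)/sin δ ≈ 0.788.
p = a·p₁ + b·p₂ ≈ (0.421, 0.450, 0.787); φ = arcsin(p_z) ≈ 51.95°, λ = atan2(p_y, p_x) ≈ 46.95°.

≈ lat 52°N, lon 47°E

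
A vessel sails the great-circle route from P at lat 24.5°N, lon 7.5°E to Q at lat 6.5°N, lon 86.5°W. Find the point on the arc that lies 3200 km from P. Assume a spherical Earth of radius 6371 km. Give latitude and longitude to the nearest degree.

≈ lat 25°N, lon 24°W

Write both endpoints as unit vectors p₁, p₂ with components (cos φ cos λ, cos φ sin λ, sin φ).
The central angle between the endpoints is δ = arccos(p₁·p₂) ≈ 1.587 rad (90.9°). The total great-circle distance is δ·R ≈ 1.587 × 6371 ≈ 10110 km, so the target fraction is f = 3200/10110 ≈ 0.317.
Interpolate at f ≈ 0.317 with slerp weights a = sin((1−f)δ)/sin δ ≈ 0.884, b = sin(fδ)/sin δ ≈ 0.481.
p = a·p₁ + b·p₂ ≈ (0.827, -0.372, 0.421); φ = arcsin(p_z) ≈ 24.91°, λ = atan2(p_y, p_x) ≈ -24.25°.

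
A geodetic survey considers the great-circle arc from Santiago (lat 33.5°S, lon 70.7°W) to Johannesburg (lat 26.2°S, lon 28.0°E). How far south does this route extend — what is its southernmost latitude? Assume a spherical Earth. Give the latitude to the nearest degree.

≈ 42°S

The great circle lies in the plane with unit normal n̂ = (p₁ × p₂)/|p₁ × p₂|.
Here n̂_z ≈ +0.746; the vertex latitude is φ_max = arccos|n̂_z| ≈ 41.8°.
Check via Clairaut: cos φ_max = |cos φ₁| · sin C = cos(33.5°)·sin(116.5°) ≈ 0.746, again giving ≈ 41.8°.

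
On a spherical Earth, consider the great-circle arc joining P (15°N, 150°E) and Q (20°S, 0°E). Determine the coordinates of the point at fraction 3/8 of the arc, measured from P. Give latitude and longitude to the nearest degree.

≈ (3°S, 96°E)

The haversine formula gives a central angle δ ≈ 2.635 rad (151.0°) between the endpoints.
Interpolate at f = 3/8 with slerp weights a = sin((1−f)δ)/sin δ ≈ 2.056, b = sin(fδ)/sin δ ≈ 1.722.
p = a·p₁ + b·p₂ ≈ (-0.102, 0.993, -0.057); φ = arcsin(p_z) ≈ -3.26°, λ = atan2(p_y, p_x) ≈ 95.85°.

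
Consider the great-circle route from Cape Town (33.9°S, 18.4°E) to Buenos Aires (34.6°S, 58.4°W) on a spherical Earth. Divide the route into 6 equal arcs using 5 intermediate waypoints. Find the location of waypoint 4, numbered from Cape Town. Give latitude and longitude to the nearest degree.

Convert each endpoint to a unit vector on the sphere (x = cos φ cos λ, y = cos φ sin λ, z = sin φ).
The central angle between the endpoints is δ = arccos(p₁·p₂) ≈ 1.078 rad (61.8°).
Interpolate at f = 4/6 with slerp weights a = sin((1−f)δ)/sin δ ≈ 0.399, b = sin(fδ)/sin δ ≈ 0.747.
p = a·p₁ + b·p₂ ≈ (0.637, -0.419, -0.647); φ = arcsin(p_z) ≈ -40.32°, λ = atan2(p_y, p_x) ≈ -33.37°.

≈ (40°S, 33°W)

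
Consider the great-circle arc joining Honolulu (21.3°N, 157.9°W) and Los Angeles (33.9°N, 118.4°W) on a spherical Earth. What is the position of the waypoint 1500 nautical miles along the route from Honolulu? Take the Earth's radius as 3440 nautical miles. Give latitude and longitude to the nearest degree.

≈ 31°N, 132°W

Write both endpoints as unit vectors p₁, p₂ with components (cos φ cos λ, cos φ sin λ, sin φ).
The central angle between the endpoints is δ = arccos(p₁·p₂) ≈ 0.645 rad (36.9°). The total great-circle distance is δ·R ≈ 0.645 × 3440 ≈ 2218 nmi, so the target fraction is f = 1500/2218 ≈ 0.676.
Interpolate at f ≈ 0.676 with slerp weights a = sin((1−f)δ)/sin δ ≈ 0.345, b = sin(fδ)/sin δ ≈ 0.703.
p = a·p₁ + b·p₂ ≈ (-0.575, -0.634, 0.517); φ = arcsin(p_z) ≈ 31.14°, λ = atan2(p_y, p_x) ≈ -132.21°.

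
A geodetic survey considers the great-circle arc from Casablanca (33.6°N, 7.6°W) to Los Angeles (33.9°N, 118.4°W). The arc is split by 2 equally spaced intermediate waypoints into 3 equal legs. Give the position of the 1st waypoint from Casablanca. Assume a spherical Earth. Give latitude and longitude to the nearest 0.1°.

The haversine formula gives a central angle δ ≈ 1.508 rad (86.4°) between the endpoints.
Interpolate at f = 1/3 with slerp weights a = sin((1−f)δ)/sin δ ≈ 0.846, b = sin(fδ)/sin δ ≈ 0.483.
p = a·p₁ + b·p₂ ≈ (0.508, -0.446, 0.737); φ = arcsin(p_z) ≈ 47.50°, λ = atan2(p_y, p_x) ≈ -41.26°.

≈ 47.5°N, 41.3°W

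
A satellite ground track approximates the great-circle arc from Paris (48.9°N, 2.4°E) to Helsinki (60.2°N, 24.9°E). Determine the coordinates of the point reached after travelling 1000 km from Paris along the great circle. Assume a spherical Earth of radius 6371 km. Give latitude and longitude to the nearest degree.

Write both endpoints as unit vectors p₁, p₂ with components (cos φ cos λ, cos φ sin λ, sin φ).
The central angle between the endpoints is δ = arccos(p₁·p₂) ≈ 0.299 rad (17.1°). The total great-circle distance is δ·R ≈ 0.299 × 6371 ≈ 1902 km, so the target fraction is f = 1000/1902 ≈ 0.526.
Interpolate at f ≈ 0.526 with slerp weights a = sin((1−f)δ)/sin δ ≈ 0.480, b = sin(fδ)/sin δ ≈ 0.531.
p = a·p₁ + b·p₂ ≈ (0.555, 0.124, 0.823); φ = arcsin(p_z) ≈ 55.36°, λ = atan2(p_y, p_x) ≈ 12.64°.

≈ 55°N, 13°E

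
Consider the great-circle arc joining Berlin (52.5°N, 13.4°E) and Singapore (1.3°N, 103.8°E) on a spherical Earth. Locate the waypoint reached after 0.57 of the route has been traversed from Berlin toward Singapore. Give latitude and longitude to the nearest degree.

≈ 31°N, 78°E

Convert each endpoint to a unit vector on the sphere (x = cos φ cos λ, y = cos φ sin λ, z = sin φ).
The central angle between the endpoints is δ = arccos(p₁·p₂) ≈ 1.557 rad (89.2°).
Interpolate at f = 0.57 with slerp weights a = sin((1−f)δ)/sin δ ≈ 0.621, b = sin(fδ)/sin δ ≈ 0.776.
p = a·p₁ + b·p₂ ≈ (0.183, 0.841, 0.510); φ = arcsin(p_z) ≈ 30.66°, λ = atan2(p_y, p_x) ≈ 77.74°.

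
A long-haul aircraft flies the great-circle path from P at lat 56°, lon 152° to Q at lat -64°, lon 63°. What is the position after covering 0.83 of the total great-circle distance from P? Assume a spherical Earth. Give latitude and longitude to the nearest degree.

≈ lat -47°, lon 92°

From cos δ = sin φ₁ sin φ₂ + cos φ₁ cos φ₂ cos Δλ, the central angle is δ ≈ 2.405 rad (137.8°).
Interpolate at f = 0.83 with slerp weights a = sin((1−f)δ)/sin δ ≈ 0.592, b = sin(fδ)/sin δ ≈ 1.356.
p = a·p₁ + b·p₂ ≈ (-0.022, 0.685, -0.728); φ = arcsin(p_z) ≈ -46.73°, λ = atan2(p_y, p_x) ≈ 91.87°.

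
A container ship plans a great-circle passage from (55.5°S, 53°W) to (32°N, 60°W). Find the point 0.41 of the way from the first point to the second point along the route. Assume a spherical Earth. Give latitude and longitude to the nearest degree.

≈ (20°S, 57°W)

Convert each endpoint to a unit vector on the sphere (x = cos φ cos λ, y = cos φ sin λ, z = sin φ).
The central angle between the endpoints is δ = arccos(p₁·p₂) ≈ 1.531 rad (87.7°).
Interpolate at f = 0.41 with slerp weights a = sin((1−f)δ)/sin δ ≈ 0.786, b = sin(fδ)/sin δ ≈ 0.588.
p = a·p₁ + b·p₂ ≈ (0.517, -0.787, -0.336); φ = arcsin(p_z) ≈ -19.65°, λ = atan2(p_y, p_x) ≈ -56.70°.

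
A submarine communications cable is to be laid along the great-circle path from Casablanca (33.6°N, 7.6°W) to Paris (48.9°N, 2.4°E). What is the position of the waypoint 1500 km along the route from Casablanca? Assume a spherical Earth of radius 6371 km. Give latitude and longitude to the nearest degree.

Write both endpoints as unit vectors p₁, p₂ with components (cos φ cos λ, cos φ sin λ, sin φ).
The central angle between the endpoints is δ = arccos(p₁·p₂) ≈ 0.297 rad (17.0°). The total great-circle distance is δ·R ≈ 0.297 × 6371 ≈ 1892 km, so the target fraction is f = 1500/1892 ≈ 0.793.
Interpolate at f ≈ 0.793 with slerp weights a = sin((1−f)δ)/sin δ ≈ 0.210, b = sin(fδ)/sin δ ≈ 0.797.
p = a·p₁ + b·p₂ ≈ (0.697, -0.001, 0.717); φ = arcsin(p_z) ≈ 45.81°, λ = atan2(p_y, p_x) ≈ -0.10°.

≈ (46°N, 0°E)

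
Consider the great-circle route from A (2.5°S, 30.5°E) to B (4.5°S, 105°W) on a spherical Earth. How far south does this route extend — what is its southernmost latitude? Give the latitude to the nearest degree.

≈ 9°S

The great circle lies in the plane with unit normal n̂ = (p₁ × p₂)/|p₁ × p₂|.
Here n̂_z ≈ -0.987; the vertex latitude is φ_max = arccos|n̂_z| ≈ 9.2°.
Check via Clairaut: cos φ_max = |cos φ₁| · sin C = cos(2.5°)·sin(98.9°) ≈ 0.987, again giving ≈ 9.2°.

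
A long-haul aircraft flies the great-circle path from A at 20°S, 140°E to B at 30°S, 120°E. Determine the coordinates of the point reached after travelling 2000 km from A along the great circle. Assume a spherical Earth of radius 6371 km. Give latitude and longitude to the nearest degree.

Convert each endpoint to a unit vector on the sphere (x = cos φ cos λ, y = cos φ sin λ, z = sin φ).
The central angle between the endpoints is δ = arccos(p₁·p₂) ≈ 0.360 rad (20.7°). The total great-circle distance is δ·R ≈ 0.360 × 6371 ≈ 2297 km, so the target fraction is f = 2000/2297 ≈ 0.871.
Interpolate at f ≈ 0.871 with slerp weights a = sin((1−f)δ)/sin δ ≈ 0.132, b = sin(fδ)/sin δ ≈ 0.875.
p = a·p₁ + b·p₂ ≈ (-0.474, 0.736, -0.483); φ = arcsin(p_z) ≈ -28.87°, λ = atan2(p_y, p_x) ≈ 122.78°.

≈ 29°S, 123°E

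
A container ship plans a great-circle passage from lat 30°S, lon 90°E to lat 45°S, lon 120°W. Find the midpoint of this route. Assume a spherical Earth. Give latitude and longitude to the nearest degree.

Write both endpoints as unit vectors p₁, p₂ with components (cos φ cos λ, cos φ sin λ, sin φ).
The central angle between the endpoints is δ = arccos(p₁·p₂) ≈ 1.749 rad (100.2°).
Interpolate at f = 1/2 with slerp weights a = sin((1−f)δ)/sin δ ≈ 0.779, b = sin(fδ)/sin δ ≈ 0.779.
p = a·p₁ + b·p₂ ≈ (-0.276, 0.198, -0.941); φ = arcsin(p_z) ≈ -70.18°, λ = atan2(p_y, p_x) ≈ 144.34°.

≈ lat 70°S, lon 144°E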